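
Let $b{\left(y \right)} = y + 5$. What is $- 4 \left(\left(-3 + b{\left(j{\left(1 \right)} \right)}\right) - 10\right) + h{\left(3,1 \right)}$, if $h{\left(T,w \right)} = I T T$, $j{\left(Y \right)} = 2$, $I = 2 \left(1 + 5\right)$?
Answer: $132$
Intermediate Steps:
$I = 12$ ($I = 2 \cdot 6 = 12$)
$h{\left(T,w \right)} = 12 T^{2}$ ($h{\left(T,w \right)} = 12 T T = 12 T^{2}$)
$b{\left(y \right)} = 5 + y$
$- 4 \left(\left(-3 + b{\left(j{\left(1 \right)} \right)}\right) - 10\right) + h{\left(3,1 \right)} = - 4 \left(\left(-3 + \left(5 + 2\right)\right) - 10\right) + 12 \cdot 3^{2} = - 4 \left(\left(-3 + 7\right) - 10\right) + 12 \cdot 9 = - 4 \left(4 - 10\right) + 108 = \left(-4\right) \left(-6\right) + 108 = 24 + 108 = 132$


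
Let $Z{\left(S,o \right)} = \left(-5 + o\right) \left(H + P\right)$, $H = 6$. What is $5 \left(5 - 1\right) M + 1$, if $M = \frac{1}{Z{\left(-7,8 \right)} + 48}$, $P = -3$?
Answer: $\frac{77}{57} \approx 1.3509$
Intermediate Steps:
$Z{\left(S,o \right)} = -15 + 3 o$ ($Z{\left(S,o \right)} = \left(-5 + o\right) \left(6 - 3\right) = \left(-5 + o\right) 3 = -15 + 3 o$)
$M = \frac{1}{57}$ ($M = \frac{1}{\left(-15 + 3 \cdot 8\right) + 48} = \frac{1}{\left(-15 + 24\right) + 48} = \frac{1}{9 + 48} = \frac{1}{57} \approx 0.017544$)
$5 \left(5 - 1\right) M + 1 = 5 \left(5 - 1\right) \frac{1}{57} + 1 = 5 \cdot 4 \cdot \frac{1}{57} + 1 = 20 \cdot \frac{1}{57} + 1 = \frac{20}{57} + 1 = \frac{77}{57}$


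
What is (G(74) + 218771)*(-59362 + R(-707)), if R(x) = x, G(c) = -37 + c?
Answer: -13143577752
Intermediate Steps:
(G(74) + 218771)*(-59362 + R(-707)) = ((-37 + 74) + 218771)*(-59362 - 707) = (37 + 218771)*(-60069) = 218808*(-60069) = -13143577752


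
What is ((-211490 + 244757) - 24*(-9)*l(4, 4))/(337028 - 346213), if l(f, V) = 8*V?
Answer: -40179/9185 ≈ -4.3744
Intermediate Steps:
((-211490 + 244757) - 24*(-9)*l(4, 4))/(337028 - 346213) = ((-211490 + 244757) - 24*(-9)*8*4)/(337028 - 346213) = (33267 - (-216)*32)/(-9185) = (33267 - 1*(-6912))*(-1/9185) = (33267 + 6912)*(-1/9185) = 40179*(-1/9185) = -40179/9185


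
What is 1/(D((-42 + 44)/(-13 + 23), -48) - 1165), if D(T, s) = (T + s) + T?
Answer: -5/6063 ≈ -0.00082467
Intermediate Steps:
D(T, s) = s + 2*T
1/(D((-42 + 44)/(-13 + 23), -48) - 1165) = 1/((-48 + 2*((-42 + 44)/(-13 + 23))) - 1165) = 1/((-48 + 2*(2/10)) - 1165) = 1/((-48 + 2*(2*(⅒))) - 1165) = 1/((-48 + 2*(⅕)) - 1165) = 1/((-48 + ⅖) - 1165) = 1/(-238/5 - 1165) = 1/(-6063/5) = -5/6063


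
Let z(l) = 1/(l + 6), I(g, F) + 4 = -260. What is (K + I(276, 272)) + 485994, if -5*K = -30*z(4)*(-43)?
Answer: 2428521/5 ≈ 4.8570e+5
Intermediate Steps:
I(g, F) = -264 (I(g, F) = -4 - 260 = -264)
z(l) = 1/(6 + l)
K = -129/5 (K = -(-30/(6 + 4))*(-43)/5 = -(-30/10)*(-43)/5 = -(-30*⅒)*(-43)/5 = -(-3)*(-43)/5 = -⅕*129 = -129/5 ≈ -25.800)
(K + I(276, 272)) + 485994 = (-129/5 - 264) + 485994 = -1449/5 + 485994 = 2428521/5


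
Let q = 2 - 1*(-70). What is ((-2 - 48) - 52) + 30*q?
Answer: 2058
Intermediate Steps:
q = 72 (q = 2 + 70 = 72)
((-2 - 48) - 52) + 30*q = ((-2 - 48) - 52) + 30*72 = (-50 - 52) + 2160 = -102 + 2160 = 2058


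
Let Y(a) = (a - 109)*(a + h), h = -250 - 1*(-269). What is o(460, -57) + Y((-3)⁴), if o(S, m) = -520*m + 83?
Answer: 26923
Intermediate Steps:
h = 19 (h = -250 + 269 = 19)
o(S, m) = 83 - 520*m
Y(a) = (-109 + a)*(19 + a) (Y(a) = (a - 109)*(a + 19) = (-109 + a)*(19 + a))
o(460, -57) + Y((-3)⁴) = (83 - 520*(-57)) + (-2071 + ((-3)⁴)² - 90*(-3)⁴) = (83 + 29640) + (-2071 + 81² - 90*81) = 29723 + (-2071 + 6561 - 7290) = 29723 - 2800 = 26923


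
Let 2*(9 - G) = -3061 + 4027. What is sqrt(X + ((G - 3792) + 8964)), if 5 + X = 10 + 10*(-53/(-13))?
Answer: sqrt(801697)/13 ≈ 68.875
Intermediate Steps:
G = -474 (G = 9 - (-3061 + 4027)/2 = 9 - 1/2*966 = 9 - 483 = -474)
X = 595/13 (X = -5 + (10 + 10*(-53/(-13))) = -5 + (10 + 10*(-53*(-1/13))) = -5 + (10 + 10*(53/13)) = -5 + (10 + 530/13) = -5 + 660/13 = 595/13 ≈ 45.769)
sqrt(X + ((G - 3792) + 8964)) = sqrt(595/13 + ((-474 - 3792) + 8964)) = sqrt(595/13 + (-4266 + 8964)) = sqrt(595/13 + 4698) = sqrt(61669/13) = sqrt(801697)/13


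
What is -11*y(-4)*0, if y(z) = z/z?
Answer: 0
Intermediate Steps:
y(z) = 1
-11*y(-4)*0 = -11*1*0 = -11*0 = 0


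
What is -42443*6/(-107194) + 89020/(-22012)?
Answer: -492109748/294944291 ≈ -1.6685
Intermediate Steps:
-42443*6/(-107194) + 89020/(-22012) = -254658*(-1/107194) + 89020*(-1/22012) = 127329/53597 - 22255/5503 = -492109748/294944291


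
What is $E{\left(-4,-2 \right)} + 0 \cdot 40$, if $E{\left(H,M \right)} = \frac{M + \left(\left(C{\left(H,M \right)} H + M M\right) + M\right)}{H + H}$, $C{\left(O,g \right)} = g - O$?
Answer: $1$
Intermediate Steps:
$E{\left(H,M \right)} = \frac{M^{2} + 2 M + H \left(M - H\right)}{2 H}$ ($E{\left(H,M \right)} = \frac{M + \left(\left(\left(M - H\right) H + M M\right) + M\right)}{H + H} = \frac{M + \left(\left(H \left(M - H\right) + M^{2}\right) + M\right)}{2 H} = \left(M + \left(\left(M^{2} + H \left(M - H\right)\right) + M\right)\right) \frac{1}{2 H} = \left(M + \left(M + M^{2} + H \left(M - H\right)\right)\right) \frac{1}{2 H} = \left(M^{2} + 2 M + H \left(M - H\right)\right) \frac{1}{2 H} = \frac{M^{2} + 2 M + H \left(M - H\right)}{2 H}$)
$E{\left(-4,-2 \right)} + 0 \cdot 40 = \frac{\left(-2\right)^{2} + 2 \left(-2\right) - - 4 \left(-4 - -2\right)}{2 \left(-4\right)} + 0 \cdot 40 = \frac{1}{2} \left(- \frac{1}{4}\right) \left(4 - 4 - - 4 \left(-4 + 2\right)\right) + 0 = \frac{1}{2} \left(- \frac{1}{4}\right) \left(4 - 4 - \left(-4\right) \left(-2\right)\right) + 0 = \frac{1}{2} \left(- \frac{1}{4}\right) \left(4 - 4 - 8\right) + 0 = \frac{1}{2} \left(- \frac{1}{4}\right) \left(-8\right) + 0 = 1 + 0 = 1$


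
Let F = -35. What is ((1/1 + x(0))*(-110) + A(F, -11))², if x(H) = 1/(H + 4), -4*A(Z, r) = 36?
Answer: 85849/4 ≈ 21462.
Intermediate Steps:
A(Z, r) = -9 (A(Z, r) = -¼*36 = -9)
x(H) = 1/(4 + H)
((1/1 + x(0))*(-110) + A(F, -11))² = ((1/1 + 1/(4 + 0))*(-110) - 9)² = ((1 + 1/4)*(-110) - 9)² = ((1 + ¼)*(-110) - 9)² = ((5/4)*(-110) - 9)² = (-275/2 - 9)² = (-293/2)² = 85849/4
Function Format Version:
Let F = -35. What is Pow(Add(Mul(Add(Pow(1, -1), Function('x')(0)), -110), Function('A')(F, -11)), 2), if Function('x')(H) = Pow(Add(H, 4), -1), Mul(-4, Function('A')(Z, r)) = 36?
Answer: Rational(85849, 4) ≈ 21462.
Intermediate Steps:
Function('A')(Z, r) = -9 (Function('A')(Z, r) = Mul(Rational(-1, 4), 36) = -9)
Function('x')(H) = Pow(Add(4, H), -1)
Pow(Add(Mul(Add(Pow(1, -1), Function('x')(0)), -110), Function('A')(F, -11)), 2) = Pow(Add(Mul(Add(Pow(1, -1), Pow(Add(4, 0), -1)), -110), -9), 2) = Pow(Add(Mul(Add(1, Pow(4, -1)), -110), -9), 2) = Pow(Add(Mul(Add(1, Rational(1, 4)), -110), -9), 2) = Pow(Add(Mul(Rational(5, 4), -110), -9), 2) = Pow(Add(Rational(-275, 2), -9), 2) = Pow(Rational(-293, 2), 2) = Rational(85849, 4)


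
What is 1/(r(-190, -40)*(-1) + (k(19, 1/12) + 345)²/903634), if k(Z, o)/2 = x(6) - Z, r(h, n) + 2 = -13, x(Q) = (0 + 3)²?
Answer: 903634/13660135 ≈ 0.066151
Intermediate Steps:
x(Q) = 9 (x(Q) = 3² = 9)
r(h, n) = -15 (r(h, n) = -2 - 13 = -15)
k(Z, o) = 18 - 2*Z (k(Z, o) = 2*(9 - Z) = 18 - 2*Z)
1/(r(-190, -40)*(-1) + (k(19, 1/12) + 345)²/903634) = 1/(-15*(-1) + ((18 - 2*19) + 345)²/903634) = 1/(15 + ((18 - 38) + 345)²*(1/903634)) = 1/(15 + (-20 + 345)²*(1/903634)) = 1/(15 + 325²*(1/903634)) = 1/(15 + 105625*(1/903634)) = 1/(15 + 105625/903634) = 1/(13660135/903634) = 903634/13660135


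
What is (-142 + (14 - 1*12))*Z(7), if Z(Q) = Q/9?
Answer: -980/9 ≈ -108.89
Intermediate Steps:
Z(Q) = Q/9 (Z(Q) = Q*(1/9) = Q/9)
(-142 + (14 - 1*12))*Z(7) = (-142 + (14 - 1*12))*((1/9)*7) = (-142 + (14 - 12))*(7/9) = (-142 + 2)*(7/9) = -140*7/9 = -980/9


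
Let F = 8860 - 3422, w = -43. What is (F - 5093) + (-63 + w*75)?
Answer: -2943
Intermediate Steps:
F = 5438
(F - 5093) + (-63 + w*75) = (5438 - 5093) + (-63 - 43*75) = 345 + (-63 - 3225) = 345 - 3288 = -2943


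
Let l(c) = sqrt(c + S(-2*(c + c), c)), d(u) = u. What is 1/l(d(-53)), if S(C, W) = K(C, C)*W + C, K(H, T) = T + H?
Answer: -I*sqrt(22313)/22313 ≈ -0.0066945*I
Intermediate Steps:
K(H, T) = H + T
S(C, W) = C + 2*C*W (S(C, W) = (C + C)*W + C = (2*C)*W + C = 2*C*W + C = C + 2*C*W)
l(c) = sqrt(c - 4*c*(1 + 2*c)) (l(c) = sqrt(c + (-2*(c + c))*(1 + 2*c)) = sqrt(c + (-4*c)*(1 + 2*c)) = sqrt(c - 4*c*(1 + 2*c)))
1/l(d(-53)) = 1/(sqrt(-53*(-3 - 8*(-53)))) = 1/(sqrt(-53*(-3 + 424))) = 1/(sqrt(-53*421)) = 1/(sqrt(-22313)) = 1/(I*sqrt(22313)) = -I*sqrt(22313)/22313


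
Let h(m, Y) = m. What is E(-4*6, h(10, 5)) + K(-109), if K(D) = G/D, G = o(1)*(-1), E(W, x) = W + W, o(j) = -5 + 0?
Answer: -5237/109 ≈ -48.046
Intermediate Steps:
o(j) = -5
E(W, x) = 2*W
G = 5 (G = -5*(-1) = 5)
K(D) = 5/D
E(-4*6, h(10, 5)) + K(-109) = 2*(-4*6) + 5/(-109) = 2*(-24) + 5*(-1/109) = -48 - 5/109 = -5237/109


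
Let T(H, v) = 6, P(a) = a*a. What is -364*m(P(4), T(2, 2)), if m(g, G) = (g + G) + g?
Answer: -13832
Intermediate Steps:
P(a) = a²
m(g, G) = G + 2*g (m(g, G) = (G + g) + g = G + 2*g)
-364*m(P(4), T(2, 2)) = -364*(6 + 2*4²) = -364*(6 + 2*16) = -364*(6 + 32) = -364*38 = -13832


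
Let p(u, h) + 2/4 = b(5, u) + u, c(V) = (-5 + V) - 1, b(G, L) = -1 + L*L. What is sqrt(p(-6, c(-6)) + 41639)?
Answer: sqrt(166670)/2 ≈ 204.13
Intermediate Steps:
b(G, L) = -1 + L**2
c(V) = -6 + V
p(u, h) = -3/2 + u + u**2 (p(u, h) = -1/2 + ((-1 + u**2) + u) = -1/2 + (-1 + u + u**2) = -3/2 + u + u**2)
sqrt(p(-6, c(-6)) + 41639) = sqrt((-3/2 - 6 + (-6)**2) + 41639) = sqrt((-3/2 - 6 + 36) + 41639) = sqrt(57/2 + 41639) = sqrt(83335/2) = sqrt(166670)/2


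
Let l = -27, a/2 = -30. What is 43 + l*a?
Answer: 1663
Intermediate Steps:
a = -60 (a = 2*(-30) = -60)
43 + l*a = 43 - 27*(-60) = 43 + 1620 = 1663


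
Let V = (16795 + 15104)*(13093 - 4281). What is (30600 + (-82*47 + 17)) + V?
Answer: 281120751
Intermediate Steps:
V = 281093988 (V = 31899*8812 = 281093988)
(30600 + (-82*47 + 17)) + V = (30600 + (-82*47 + 17)) + 281093988 = (30600 + (-3854 + 17)) + 281093988 = (30600 - 3837) + 281093988 = 26763 + 281093988 = 281120751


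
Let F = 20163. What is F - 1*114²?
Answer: 7167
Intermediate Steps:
F - 1*114² = 20163 - 1*114² = 20163 - 1*12996 = 20163 - 12996 = 7167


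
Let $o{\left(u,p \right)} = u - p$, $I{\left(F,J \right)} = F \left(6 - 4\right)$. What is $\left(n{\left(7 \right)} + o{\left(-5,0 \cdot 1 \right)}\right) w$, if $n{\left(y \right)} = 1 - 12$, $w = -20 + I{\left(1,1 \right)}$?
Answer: $288$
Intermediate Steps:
$I{\left(F,J \right)} = 2 F$ ($I{\left(F,J \right)} = F 2 = 2 F$)
$w = -18$ ($w = -20 + 2 \cdot 1 = -20 + 2 = -18$)
$n{\left(y \right)} = -11$ ($n{\left(y \right)} = 1 - 12 = -11$)
$\left(n{\left(7 \right)} + o{\left(-5,0 \cdot 1 \right)}\right) w = \left(-11 - \left(5 + 0 \cdot 1\right)\right) \left(-18\right) = \left(-11 - 5\right) \left(-18\right) = \left(-16\right) \left(-18\right) = 288$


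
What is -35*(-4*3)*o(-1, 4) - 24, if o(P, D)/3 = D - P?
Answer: 6276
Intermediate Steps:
o(P, D) = -3*P + 3*D (o(P, D) = 3*(D - P) = -3*P + 3*D)
-35*(-4*3)*o(-1, 4) - 24 = -35*(-4*3)*(-3*(-1) + 3*4) - 24 = -(-420)*(3 + 12) - 24 = -(-420)*15 - 24 = -35*(-180) - 24 = 6300 - 24 = 6276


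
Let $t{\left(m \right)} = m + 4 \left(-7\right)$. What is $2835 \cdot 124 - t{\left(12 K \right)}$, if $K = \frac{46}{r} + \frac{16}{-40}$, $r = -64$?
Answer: $\frac{14063257}{40} \approx 3.5158 \cdot 10^{5}$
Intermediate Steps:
$K = - \frac{179}{160}$ ($K = \frac{46}{-64} + \frac{16}{-40} = 46 \left(- \frac{1}{64}\right) + 16 \left(- \frac{1}{40}\right) = - \frac{23}{32} - \frac{2}{5} = - \frac{179}{160} \approx -1.1187$)
$t{\left(m \right)} = -28 + m$ ($t{\left(m \right)} = m - 28 = -28 + m$)
$2835 \cdot 124 - t{\left(12 K \right)} = 2835 \cdot 124 - \left(-28 + 12 \left(- \frac{179}{160}\right)\right) = 351540 - \left(-28 - \frac{537}{40}\right) = 351540 - - \frac{1657}{40} = 351540 + \frac{1657}{40} = \frac{14063257}{40}$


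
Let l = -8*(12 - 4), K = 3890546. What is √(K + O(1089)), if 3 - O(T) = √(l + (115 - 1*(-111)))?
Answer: √(3890549 - 9*√2) ≈ 1972.4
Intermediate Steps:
l = -64 (l = -8*8 = -64)
O(T) = 3 - 9*√2 (O(T) = 3 - √(-64 + (115 - 1*(-111))) = 3 - √(-64 + (115 + 111)) = 3 - √(-64 + 226) = 3 - √162 = 3 - 9*√2)
√(K + O(1089)) = √(3890546 + (3 - 9*√2)) = √(3890549 - 9*√2)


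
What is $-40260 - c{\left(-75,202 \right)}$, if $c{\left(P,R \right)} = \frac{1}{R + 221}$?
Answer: $- \frac{17029981}{423} \approx -40260.0$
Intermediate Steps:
$c{\left(P,R \right)} = \frac{1}{221 + R}$
$-40260 - c{\left(-75,202 \right)} = -40260 - \frac{1}{221 + 202} = -40260 - \frac{1}{423} = - \frac{17029981}{423}$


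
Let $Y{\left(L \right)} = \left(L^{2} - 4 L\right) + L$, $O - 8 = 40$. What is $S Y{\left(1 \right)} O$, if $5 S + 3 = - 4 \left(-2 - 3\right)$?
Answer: $- \frac{1632}{5} \approx -326.4$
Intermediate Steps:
$O = 48$ ($O = 8 + 40 = 48$)
$Y{\left(L \right)} = L^{2} - 3 L$
$S = \frac{17}{5}$ ($S = - \frac{3}{5} + \frac{\left(-4\right) \left(-2 - 3\right)}{5} = - \frac{3}{5} + \frac{\left(-4\right) \left(-5\right)}{5} = - \frac{3}{5} + \frac{1}{5} \cdot 20 = - \frac{3}{5} + 4 = \frac{17}{5} \approx 3.4$)
$S Y{\left(1 \right)} O = \frac{17 \cdot 1 \left(-3 + 1\right)}{5} \cdot 48 = \frac{17 \cdot 1 \left(-2\right)}{5} \cdot 48 = \frac{17}{5} \left(-2\right) 48 = \left(- \frac{34}{5}\right) 48 = - \frac{1632}{5}$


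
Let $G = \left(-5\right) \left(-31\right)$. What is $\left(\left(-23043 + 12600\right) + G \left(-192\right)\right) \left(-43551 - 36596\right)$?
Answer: $3222149841$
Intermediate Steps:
$G = 155$
$\left(\left(-23043 + 12600\right) + G \left(-192\right)\right) \left(-43551 - 36596\right) = \left(\left(-23043 + 12600\right) + 155 \left(-192\right)\right) \left(-43551 - 36596\right) = \left(-10443 - 29760\right) \left(-80147\right) = \left(-40203\right) \left(-80147\right) = 3222149841$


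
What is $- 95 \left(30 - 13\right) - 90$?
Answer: $-1705$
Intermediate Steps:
$- 95 \left(30 - 13\right) - 90 = \left(-95\right) 17 - 90 = -1615 - 90 = -1705$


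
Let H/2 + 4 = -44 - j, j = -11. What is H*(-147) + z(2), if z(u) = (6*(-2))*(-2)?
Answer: 10902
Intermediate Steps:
H = -74 (H = -8 + 2*(-44 - 1*(-11)) = -8 + 2*(-44 + 11) = -8 + 2*(-33) = -8 - 66 = -74)
z(u) = 24 (z(u) = -12*(-2) = 24)
H*(-147) + z(2) = -74*(-147) + 24 = 10878 + 24 = 10902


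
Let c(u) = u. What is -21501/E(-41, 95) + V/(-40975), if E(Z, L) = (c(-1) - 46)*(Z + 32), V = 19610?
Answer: -19762189/385165 ≈ -51.308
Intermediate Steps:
E(Z, L) = -1504 - 47*Z (E(Z, L) = (-1 - 46)*(Z + 32) = -47*(32 + Z) = -1504 - 47*Z)
-21501/E(-41, 95) + V/(-40975) = -21501/(-1504 - 47*(-41)) + 19610/(-40975) = -21501/(-1504 + 1927) + 19610*(-1/40975) = -21501/423 - 3922/8195 = -21501*1/423 - 3922/8195 = -2389/47 - 3922/8195 = -19762189/385165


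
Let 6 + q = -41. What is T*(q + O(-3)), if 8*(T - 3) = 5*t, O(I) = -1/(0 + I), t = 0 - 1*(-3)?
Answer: -455/2 ≈ -227.50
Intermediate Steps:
q = -47 (q = -6 - 41 = -47)
t = 3 (t = 0 + 3 = 3)
O(I) = -1/I
T = 39/8 (T = 3 + (5*3)/8 = 3 + (⅛)*15 = 3 + 15/8 = 39/8 ≈ 4.8750)
T*(q + O(-3)) = 39*(-47 - 1/(-3))/8 = 39*(-47 - 1*(-⅓))/8 = 39*(-47 + ⅓)/8 = (39/8)*(-140/3) = -455/2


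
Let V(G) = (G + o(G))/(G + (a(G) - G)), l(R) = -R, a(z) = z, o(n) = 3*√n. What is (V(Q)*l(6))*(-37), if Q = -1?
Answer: 222 - 666*I ≈ 222.0 - 666.0*I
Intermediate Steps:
V(G) = (G + 3*√G)/G (V(G) = (G + 3*√G)/(G + (G - G)) = (G + 3*√G)/(G + 0) = (G + 3*√G)/G)
(V(Q)*l(6))*(-37) = ((1 + 3/√(-1))*(-1*6))*(-37) = ((1 + 3*(-I))*(-6))*(-37) = ((1 - 3*I)*(-6))*(-37) = (-6 + 18*I)*(-37) = 222 - 666*I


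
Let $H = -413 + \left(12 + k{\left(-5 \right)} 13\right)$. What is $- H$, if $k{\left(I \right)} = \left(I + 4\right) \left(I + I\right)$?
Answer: $271$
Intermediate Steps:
$k{\left(I \right)} = 2 I \left(4 + I\right)$ ($k{\left(I \right)} = \left(4 + I\right) 2 I = 2 I \left(4 + I\right)$)
$H = -271$ ($H = -413 + \left(12 + 2 \left(-5\right) \left(4 - 5\right) 13\right) = -413 + \left(12 + 2 \left(-5\right) \left(-1\right) 13\right) = -413 + \left(12 + 10 \cdot 13\right) = -413 + \left(12 + 130\right) = -413 + 142 = -271$)
$- H = \left(-1\right) \left(-271\right) = 271$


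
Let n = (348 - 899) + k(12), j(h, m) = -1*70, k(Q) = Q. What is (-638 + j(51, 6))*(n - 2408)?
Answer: 2086476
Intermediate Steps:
j(h, m) = -70
n = -539 (n = (348 - 899) + 12 = -551 + 12 = -539)
(-638 + j(51, 6))*(n - 2408) = (-638 - 70)*(-539 - 2408) = -708*(-2947) = 2086476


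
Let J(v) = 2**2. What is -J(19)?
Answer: -4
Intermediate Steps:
J(v) = 4
-J(19) = -1*4 = -4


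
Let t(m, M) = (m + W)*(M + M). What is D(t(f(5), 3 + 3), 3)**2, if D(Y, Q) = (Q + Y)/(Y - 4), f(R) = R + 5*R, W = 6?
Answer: 189225/183184 ≈ 1.0330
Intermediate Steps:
f(R) = 6*R
t(m, M) = 2*M*(6 + m) (t(m, M) = (m + 6)*(M + M) = (6 + m)*(2*M) = 2*M*(6 + m))
D(Y, Q) = (Q + Y)/(-4 + Y)
D(t(f(5), 3 + 3), 3)**2 = ((3 + 2*(3 + 3)*(6 + 6*5))/(-4 + 2*(3 + 3)*(6 + 6*5)))**2 = ((3 + 2*6*(6 + 30))/(-4 + 2*6*(6 + 30)))**2 = ((3 + 2*6*36)/(-4 + 2*6*36))**2 = ((3 + 432)/(-4 + 432))**2 = (435/428)**2 = 189225/183184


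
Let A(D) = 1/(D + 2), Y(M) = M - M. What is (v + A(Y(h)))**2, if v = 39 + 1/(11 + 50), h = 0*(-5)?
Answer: 23242041/14884 ≈ 1561.5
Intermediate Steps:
h = 0
v = 2380/61 (v = 39 + 1/61 = 2380/61 ≈ 39.016)
Y(M) = 0
A(D) = 1/(2 + D)
(v + A(Y(h)))**2 = (2380/61 + 1/(2 + 0))**2 = (2380/61 + 1/2)**2 = (4821/122)**2 = 23242041/14884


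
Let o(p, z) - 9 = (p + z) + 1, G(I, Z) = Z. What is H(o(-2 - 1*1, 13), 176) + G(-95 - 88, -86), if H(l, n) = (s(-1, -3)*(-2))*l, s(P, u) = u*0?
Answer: -86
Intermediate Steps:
s(P, u) = 0
o(p, z) = 10 + p + z (o(p, z) = 9 + ((p + z) + 1) = 9 + (1 + p + z) = 10 + p + z)
H(l, n) = 0 (H(l, n) = (0*(-2))*l = 0*l = 0)
H(o(-2 - 1*1, 13), 176) + G(-95 - 88, -86) = 0 - 86 = -86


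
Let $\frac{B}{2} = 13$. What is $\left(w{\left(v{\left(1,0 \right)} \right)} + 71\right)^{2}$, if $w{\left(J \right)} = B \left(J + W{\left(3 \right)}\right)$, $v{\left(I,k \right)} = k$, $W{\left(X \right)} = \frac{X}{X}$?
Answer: $9409$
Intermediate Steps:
$W{\left(X \right)} = 1$
$B = 26$ ($B = 2 \cdot 13 = 26$)
$w{\left(J \right)} = 26 + 26 J$ ($w{\left(J \right)} = 26 \left(J + 1\right) = 26 \left(1 + J\right) = 26 + 26 J$)
$\left(w{\left(v{\left(1,0 \right)} \right)} + 71\right)^{2} = \left(\left(26 + 26 \cdot 0\right) + 71\right)^{2} = \left(\left(26 + 0\right) + 71\right)^{2} = \left(26 + 71\right)^{2} = 97^{2} = 9409$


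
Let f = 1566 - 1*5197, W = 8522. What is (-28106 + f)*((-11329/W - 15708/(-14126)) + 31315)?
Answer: -8545706422666041/8598698 ≈ -9.9384e+8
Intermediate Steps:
f = -3631 (f = 1566 - 5197 = -3631)
(-28106 + f)*((-11329/W - 15708/(-14126)) + 31315) = (-28106 - 3631)*((-11329/8522 - 15708/(-14126)) + 31315) = -31737*((-11329*1/8522 - 15708*(-1/14126)) + 31315) = -31737*((-11329/8522 + 1122/1009) + 31315) = -31737*(-1869277/8598698 + 31315) = -31737*269266358593/8598698 = -8545706422666041/8598698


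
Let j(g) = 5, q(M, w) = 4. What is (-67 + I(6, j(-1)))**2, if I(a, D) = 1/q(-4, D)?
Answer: 71289/16 ≈ 4455.6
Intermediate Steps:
I(a, D) = 1/4
(-67 + I(6, j(-1)))**2 = (-67 + 1/4)**2 = (-267/4)**2 = 71289/16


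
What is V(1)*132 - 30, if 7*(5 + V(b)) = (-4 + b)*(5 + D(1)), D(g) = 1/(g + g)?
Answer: -7008/7 ≈ -1001.1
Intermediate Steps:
D(g) = 1/(2*g)
V(b) = -57/7 + 11*b/14 (V(b) = -5 + ((-4 + b)*(5 + (½)/1))/7 = -5 + ((-4 + b)*(5 + (½)*1))/7 = -5 + ((-4 + b)*(5 + ½))/7 = -5 + ((-4 + b)*(11/2))/7 = -5 + (-22 + 11*b/2)/7 = -5 + (-22/7 + 11*b/14) = -57/7 + 11*b/14)
V(1)*132 - 30 = (-57/7 + (11/14)*1)*132 - 30 = (-57/7 + 11/14)*132 - 30 = -103/14*132 - 30 = -6798/7 - 30 = -7008/7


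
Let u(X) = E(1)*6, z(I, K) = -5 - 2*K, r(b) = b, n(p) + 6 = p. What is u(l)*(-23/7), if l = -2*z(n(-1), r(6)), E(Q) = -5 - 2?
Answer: 138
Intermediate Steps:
n(p) = -6 + p
E(Q) = -7
l = 34 (l = -2*(-5 - 2*6) = -2*(-5 - 12) = -2*(-17) = 34)
u(X) = -42 (u(X) = -7*6 = -42)
u(l)*(-23/7) = -(-966)/7 = -42*(-23/7) = 138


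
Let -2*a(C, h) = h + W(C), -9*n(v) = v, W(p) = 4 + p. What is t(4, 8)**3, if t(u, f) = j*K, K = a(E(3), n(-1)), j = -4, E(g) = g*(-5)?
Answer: -7529536/729 ≈ -10329.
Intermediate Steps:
E(g) = -5*g
n(v) = -v/9
a(C, h) = -2 - C/2 - h/2 (a(C, h) = -(h + (4 + C))/2 = -(4 + C + h)/2 = -2 - C/2 - h/2)
K = 49/9 (K = -2 - (-5)*3/2 - (-1)*(-1)/18 = -2 - 1/2*(-15) - 1/2*1/9 = -2 + 15/2 - 1/18 = 49/9 ≈ 5.4444)
t(u, f) = -196/9 (t(u, f) = -4*49/9 = -196/9)
t(4, 8)**3 = (-196/9)**3 = -7529536/729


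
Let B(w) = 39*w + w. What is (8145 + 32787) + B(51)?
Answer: 42972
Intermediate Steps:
B(w) = 40*w
(8145 + 32787) + B(51) = (8145 + 32787) + 40*51 = 40932 + 2040 = 42972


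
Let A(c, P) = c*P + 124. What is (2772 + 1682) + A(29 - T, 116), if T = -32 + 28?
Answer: 8406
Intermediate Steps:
T = -4
A(c, P) = 124 + P*c (A(c, P) = P*c + 124 = 124 + P*c)
(2772 + 1682) + A(29 - T, 116) = (2772 + 1682) + (124 + 116*(29 - 1*(-4))) = 4454 + (124 + 116*(29 + 4)) = 4454 + (124 + 116*33) = 4454 + (124 + 3828) = 4454 + 3952 = 8406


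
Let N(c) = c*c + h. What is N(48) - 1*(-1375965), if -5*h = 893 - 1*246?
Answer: 6890698/5 ≈ 1.3781e+6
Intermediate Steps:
h = -647/5 (h = -(893 - 1*246)/5 = -(893 - 246)/5 = -⅕*647 = -647/5 ≈ -129.40)
N(c) = -647/5 + c² (N(c) = c*c - 647/5 = c² - 647/5 = -647/5 + c²)
N(48) - 1*(-1375965) = (-647/5 + 48²) - 1*(-1375965) = (-647/5 + 2304) + 1375965 = 10873/5 + 1375965 = 6890698/5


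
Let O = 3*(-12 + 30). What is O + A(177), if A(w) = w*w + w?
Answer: 31560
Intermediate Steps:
O = 54 (O = 3*18 = 54)
A(w) = w + w² (A(w) = w² + w = w + w²)
O + A(177) = 54 + 177*(1 + 177) = 54 + 177*178 = 54 + 31506 = 31560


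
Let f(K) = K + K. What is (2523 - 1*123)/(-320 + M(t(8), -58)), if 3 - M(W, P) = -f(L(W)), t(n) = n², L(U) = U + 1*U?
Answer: -2400/61 ≈ -39.344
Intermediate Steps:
L(U) = 2*U (L(U) = U + U = 2*U)
f(K) = 2*K
M(W, P) = 3 + 4*W (M(W, P) = 3 - (-1)*2*(2*W) = 3 - (-1)*4*W = 3 - (-4)*W = 3 + 4*W)
(2523 - 1*123)/(-320 + M(t(8), -58)) = (2523 - 1*123)/(-320 + (3 + 4*8²)) = (2523 - 123)/(-320 + (3 + 4*64)) = 2400/(-320 + (3 + 256)) = 2400/(-320 + 259) = 2400/(-61) = 2400*(-1/61) = -2400/61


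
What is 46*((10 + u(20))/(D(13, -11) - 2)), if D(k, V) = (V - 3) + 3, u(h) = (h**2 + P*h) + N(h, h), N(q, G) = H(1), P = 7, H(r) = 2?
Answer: -25392/13 ≈ -1953.2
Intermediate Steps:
N(q, G) = 2
u(h) = 2 + h**2 + 7*h (u(h) = (h**2 + 7*h) + 2 = 2 + h**2 + 7*h)
D(k, V) = V (D(k, V) = (-3 + V) + 3 = V)
46*((10 + u(20))/(D(13, -11) - 2)) = 46*((10 + (2 + 20**2 + 7*20))/(-11 - 2)) = 46*((10 + (2 + 400 + 140))/(-13)) = 46*((10 + 542)*(-1/13)) = 46*(552*(-1/13)) = 46*(-552/13) = -25392/13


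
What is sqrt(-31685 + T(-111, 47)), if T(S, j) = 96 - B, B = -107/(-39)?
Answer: I*sqrt(48051042)/39 ≈ 177.74*I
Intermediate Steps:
B = 107/39 (B = -107*(-1/39) = 107/39 ≈ 2.7436)
T(S, j) = 3637/39 (T(S, j) = 96 - 1*107/39 = 96 - 107/39 = 3637/39)
sqrt(-31685 + T(-111, 47)) = sqrt(-31685 + 3637/39) = sqrt(-1232078/39) = I*sqrt(48051042)/39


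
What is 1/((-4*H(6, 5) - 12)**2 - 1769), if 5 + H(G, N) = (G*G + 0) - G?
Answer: 1/10775 ≈ 9.2807e-5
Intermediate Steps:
H(G, N) = -5 + G**2 - G (H(G, N) = -5 + ((G*G + 0) - G) = -5 + ((G**2 + 0) - G) = -5 + (G**2 - G) = -5 + G**2 - G)
1/((-4*H(6, 5) - 12)**2 - 1769) = 1/((-4*(-5 + 6**2 - 1*6) - 12)**2 - 1769) = 1/((-4*(-5 + 36 - 6) - 12)**2 - 1769) = 1/((-4*25 - 12)**2 - 1769) = 1/((-100 - 12)**2 - 1769) = 1/((-112)**2 - 1769) = 1/(12544 - 1769) = 1/10775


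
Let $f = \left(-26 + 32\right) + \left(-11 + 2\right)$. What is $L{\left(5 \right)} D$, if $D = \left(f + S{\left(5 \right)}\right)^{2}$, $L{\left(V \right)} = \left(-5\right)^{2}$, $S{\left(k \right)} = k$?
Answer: $100$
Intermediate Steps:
$L{\left(V \right)} = 25$
$f = -3$ ($f = 6 - 9 = -3$)
$D = 4$ ($D = \left(-3 + 5\right)^{2} = 2^{2} = 4$)
$L{\left(5 \right)} D = 25 \cdot 4 = 100$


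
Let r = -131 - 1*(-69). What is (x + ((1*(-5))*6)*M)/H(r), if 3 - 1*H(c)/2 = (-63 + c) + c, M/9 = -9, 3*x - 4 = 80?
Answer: 1229/190 ≈ 6.4684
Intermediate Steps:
x = 28 (x = 4/3 + (⅓)*80 = 4/3 + 80/3 = 28)
M = -81 (M = 9*(-9) = -81)
r = -62 (r = -131 + 69 = -62)
H(c) = 132 - 4*c (H(c) = 6 - 2*((-63 + c) + c) = 6 - 2*(-63 + 2*c) = 6 + (126 - 4*c) = 132 - 4*c)
(x + ((1*(-5))*6)*M)/H(r) = (28 + ((1*(-5))*6)*(-81))/(132 - 4*(-62)) = (28 - 5*6*(-81))/(132 + 248) = (28 - 30*(-81))/380 = (28 + 2430)*(1/380) = 2458*(1/380) = 1229/190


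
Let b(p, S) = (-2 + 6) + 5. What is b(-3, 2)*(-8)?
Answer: -72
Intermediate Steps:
b(p, S) = 9 (b(p, S) = 4 + 5 = 9)
b(-3, 2)*(-8) = 9*(-8) = -72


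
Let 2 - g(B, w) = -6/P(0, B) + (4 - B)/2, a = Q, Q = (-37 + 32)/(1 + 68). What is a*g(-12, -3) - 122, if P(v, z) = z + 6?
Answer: -8383/69 ≈ -121.49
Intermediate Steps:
P(v, z) = 6 + z
Q = -5/69 ≈ -0.072464
a = -5/69 ≈ -0.072464
g(B, w) = B/2 + 6/(6 + B) (g(B, w) = 2 - (-6/(6 + B) + (4 - B)/2) = 2 - (-6/(6 + B) + (4 - B)*(1/2)) = 2 - (-6/(6 + B) + (2 - B/2)) = 2 - (2 - 6/(6 + B) - B/2) = 2 + (-2 + B/2 + 6/(6 + B)) = B/2 + 6/(6 + B))
a*g(-12, -3) - 122 = -5*(12 - 12*(6 - 12))/(138*(6 - 12)) - 122 = -5*(12 - 12*(-6))/(138*(-6)) - 122 = -5*(-1)*(12 + 72)/(138*6) - 122 = -5*(-1)*84/(138*6) - 122 = -5/69*(-7) - 122 = 35/69 - 122 = -8383/69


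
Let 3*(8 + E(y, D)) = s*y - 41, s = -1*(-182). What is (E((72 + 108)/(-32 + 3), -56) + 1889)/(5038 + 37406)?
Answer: 64849/1846314 ≈ 0.035123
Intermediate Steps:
s = 182
E(y, D) = -65/3 + 182*y/3 (E(y, D) = -8 + (182*y - 41)/3 = -8 + (-41 + 182*y)/3 = -8 + (-41/3 + 182*y/3) = -65/3 + 182*y/3)
(E((72 + 108)/(-32 + 3), -56) + 1889)/(5038 + 37406) = ((-65/3 + 182*((72 + 108)/(-32 + 3))/3) + 1889)/(5038 + 37406) = ((-65/3 + 182*(180/(-29))/3) + 1889)/42444 = ((-65/3 + 182*(180*(-1/29))/3) + 1889)*(1/42444) = ((-65/3 + (182/3)*(-180/29)) + 1889)*(1/42444) = ((-65/3 - 10920/29) + 1889)*(1/42444) = (-34645/87 + 1889)*(1/42444) = (129698/87)*(1/42444) = 64849/1846314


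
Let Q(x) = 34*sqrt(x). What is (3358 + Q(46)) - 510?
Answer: 2848 + 34*sqrt(46) ≈ 3078.6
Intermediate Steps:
(3358 + Q(46)) - 510 = (3358 + 34*sqrt(46)) - 510 = 2848 + 34*sqrt(46)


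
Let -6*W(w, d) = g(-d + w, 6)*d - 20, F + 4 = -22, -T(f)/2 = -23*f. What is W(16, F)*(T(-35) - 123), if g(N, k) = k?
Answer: -152504/3 ≈ -50835.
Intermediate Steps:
T(f) = 46*f (T(f) = -(-46)*f = 46*f)
F = -26 (F = -4 - 22 = -26)
W(w, d) = 10/3 - d (W(w, d) = -(6*d - 20)/6 = -(-20 + 6*d)/6 = 10/3 - d)
W(16, F)*(T(-35) - 123) = (10/3 - 1*(-26))*(46*(-35) - 123) = (10/3 + 26)*(-1610 - 123) = (88/3)*(-1733) = -152504/3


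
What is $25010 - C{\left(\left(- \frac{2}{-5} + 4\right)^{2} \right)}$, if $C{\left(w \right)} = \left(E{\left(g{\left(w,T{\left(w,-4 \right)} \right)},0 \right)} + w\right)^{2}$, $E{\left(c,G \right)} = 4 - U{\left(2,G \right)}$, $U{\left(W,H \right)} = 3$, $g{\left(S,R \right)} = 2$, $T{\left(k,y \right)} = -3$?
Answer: $\frac{15372169}{625} \approx 24595.0$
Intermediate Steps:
$E{\left(c,G \right)} = 1$ ($E{\left(c,G \right)} = 4 - 3 = 1$)
$C{\left(w \right)} = \left(1 + w\right)^{2}$
$25010 - C{\left(\left(- \frac{2}{-5} + 4\right)^{2} \right)} = 25010 - \left(1 + \left(- \frac{2}{-5} + 4\right)^{2}\right)^{2} = 25010 - \left(1 + \left(\left(-2\right) \left(- \frac{1}{5}\right) + 4\right)^{2}\right)^{2} = 25010 - \left(1 + \left(\frac{2}{5} + 4\right)^{2}\right)^{2} = 25010 - \left(1 + \left(\frac{22}{5}\right)^{2}\right)^{2} = 25010 - \left(1 + \frac{484}{25}\right)^{2} = 25010 - \left(\frac{509}{25}\right)^{2} = 25010 - \frac{259081}{625} = \frac{15372169}{625}$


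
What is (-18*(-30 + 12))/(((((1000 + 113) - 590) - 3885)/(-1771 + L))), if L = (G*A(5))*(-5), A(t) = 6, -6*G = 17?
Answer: 273132/1681 ≈ 162.48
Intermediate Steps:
G = -17/6 (G = -⅙*17 = -17/6 ≈ -2.8333)
L = 85 (L = -17/6*6*(-5) = -17*(-5) = 85)
(-18*(-30 + 12))/(((((1000 + 113) - 590) - 3885)/(-1771 + L))) = (-18*(-30 + 12))/(((((1000 + 113) - 590) - 3885)/(-1771 + 85))) = (-18*(-18))/((((1113 - 590) - 3885)/(-1686))) = 324/(((523 - 3885)*(-1/1686))) = 324/((-3362*(-1/1686))) = 324/(1681/843) = 324*(843/1681) = 273132/1681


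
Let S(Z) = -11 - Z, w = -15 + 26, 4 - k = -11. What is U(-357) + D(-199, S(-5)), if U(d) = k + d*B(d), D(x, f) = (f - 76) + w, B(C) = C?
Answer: 127393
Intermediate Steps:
k = 15 (k = 4 - 1*(-11) = 4 + 11 = 15)
w = 11
D(x, f) = -65 + f (D(x, f) = (f - 76) + 11 = (-76 + f) + 11 = -65 + f)
U(d) = 15 + d² (U(d) = 15 + d*d = 15 + d²)
U(-357) + D(-199, S(-5)) = (15 + (-357)²) + (-65 + (-11 - 1*(-5))) = (15 + 127449) + (-65 + (-11 + 5)) = 127464 + (-65 - 6) = 127464 - 71 = 127393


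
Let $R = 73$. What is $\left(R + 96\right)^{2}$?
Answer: $28561$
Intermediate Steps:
$\left(R + 96\right)^{2} = \left(73 + 96\right)^{2} = 169^{2} = 28561$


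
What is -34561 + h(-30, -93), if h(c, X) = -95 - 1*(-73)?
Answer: -34583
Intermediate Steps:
h(c, X) = -22 (h(c, X) = -95 + 73 = -22)
-34561 + h(-30, -93) = -34561 - 22 = -34583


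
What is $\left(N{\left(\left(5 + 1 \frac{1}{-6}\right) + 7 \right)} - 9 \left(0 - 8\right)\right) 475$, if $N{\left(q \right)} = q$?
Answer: $\frac{238925}{6} \approx 39821.0$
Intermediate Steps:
$\left(N{\left(\left(5 + 1 \frac{1}{-6}\right) + 7 \right)} - 9 \left(0 - 8\right)\right) 475 = \left(\left(\left(5 + 1 \frac{1}{-6}\right) + 7\right) - 9 \left(0 - 8\right)\right) 475 = \left(\left(\left(5 + 1 \left(- \frac{1}{6}\right)\right) + 7\right) - -72\right) 475 = \left(\left(\left(5 - \frac{1}{6}\right) + 7\right) + 72\right) 475 = \left(\left(\frac{29}{6} + 7\right) + 72\right) 475 = \left(\frac{71}{6} + 72\right) 475 = \frac{503}{6} \cdot 475 = \frac{238925}{6}$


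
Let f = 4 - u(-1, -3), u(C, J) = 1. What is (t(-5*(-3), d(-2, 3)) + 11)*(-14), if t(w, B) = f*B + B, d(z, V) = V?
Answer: -322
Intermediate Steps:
f = 3 (f = 4 - 1*1 = 4 - 1 = 3)
t(w, B) = 4*B (t(w, B) = 3*B + B = 4*B)
(t(-5*(-3), d(-2, 3)) + 11)*(-14) = (4*3 + 11)*(-14) = (12 + 11)*(-14) = 23*(-14) = -322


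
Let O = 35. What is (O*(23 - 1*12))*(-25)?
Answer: -9625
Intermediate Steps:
(O*(23 - 1*12))*(-25) = (35*(23 - 1*12))*(-25) = (35*(23 - 12))*(-25) = (35*11)*(-25) = 385*(-25) = -9625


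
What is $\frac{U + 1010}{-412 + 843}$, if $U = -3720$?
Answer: $- \frac{2710}{431} \approx -6.2877$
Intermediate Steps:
$\frac{U + 1010}{-412 + 843} = \frac{-3720 + 1010}{-412 + 843} = - \frac{2710}{431}$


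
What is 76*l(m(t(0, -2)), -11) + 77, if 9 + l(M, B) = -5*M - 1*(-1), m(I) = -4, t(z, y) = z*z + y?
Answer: 989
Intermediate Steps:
t(z, y) = y + z² (t(z, y) = z² + y = y + z²)
l(M, B) = -8 - 5*M (l(M, B) = -9 + (-5*M - 1*(-1)) = -9 + (-5*M + 1) = -9 + (1 - 5*M) = -8 - 5*M)
76*l(m(t(0, -2)), -11) + 77 = 76*(-8 - 5*(-4)) + 77 = 76*(-8 + 20) + 77 = 76*12 + 77 = 912 + 77 = 989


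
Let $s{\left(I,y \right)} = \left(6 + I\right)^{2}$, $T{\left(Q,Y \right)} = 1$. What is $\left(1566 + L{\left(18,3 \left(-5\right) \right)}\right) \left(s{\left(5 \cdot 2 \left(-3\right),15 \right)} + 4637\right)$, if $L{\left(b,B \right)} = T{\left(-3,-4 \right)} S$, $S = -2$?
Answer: $8153132$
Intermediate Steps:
$L{\left(b,B \right)} = -2$ ($L{\left(b,B \right)} = 1 \left(-2\right) = -2$)
$\left(1566 + L{\left(18,3 \left(-5\right) \right)}\right) \left(s{\left(5 \cdot 2 \left(-3\right),15 \right)} + 4637\right) = \left(1566 - 2\right) \left(\left(6 + 5 \cdot 2 \left(-3\right)\right)^{2} + 4637\right) = 1564 \left(\left(6 + 10 \left(-3\right)\right)^{2} + 4637\right) = 1564 \left(\left(6 - 30\right)^{2} + 4637\right) = 1564 \left(\left(-24\right)^{2} + 4637\right) = 1564 \left(576 + 4637\right) = 1564 \cdot 5213 = 8153132$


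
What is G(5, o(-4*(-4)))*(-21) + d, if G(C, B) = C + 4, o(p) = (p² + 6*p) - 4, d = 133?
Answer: -56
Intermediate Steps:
o(p) = -4 + p² + 6*p
G(C, B) = 4 + C
G(5, o(-4*(-4)))*(-21) + d = (4 + 5)*(-21) + 133 = 9*(-21) + 133 = -189 + 133 = -56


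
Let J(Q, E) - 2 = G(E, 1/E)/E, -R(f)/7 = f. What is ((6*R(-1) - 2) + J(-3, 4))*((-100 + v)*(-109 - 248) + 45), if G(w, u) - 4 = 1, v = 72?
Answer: 1737093/4 ≈ 4.3427e+5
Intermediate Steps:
R(f) = -7*f
G(w, u) = 5 (G(w, u) = 4 + 1 = 5)
J(Q, E) = 2 + 5/E
((6*R(-1) - 2) + J(-3, 4))*((-100 + v)*(-109 - 248) + 45) = ((6*(-7*(-1)) - 2) + (2 + 5/4))*((-100 + 72)*(-109 - 248) + 45) = ((6*7 - 2) + (2 + 5*(¼)))*(-28*(-357) + 45) = ((42 - 2) + (2 + 5/4))*(9996 + 45) = (40 + 13/4)*10041 = (173/4)*10041 = 1737093/4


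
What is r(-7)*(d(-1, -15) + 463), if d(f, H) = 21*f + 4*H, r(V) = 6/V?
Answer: -2292/7 ≈ -327.43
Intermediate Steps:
d(f, H) = 4*H + 21*f
r(-7)*(d(-1, -15) + 463) = (6/(-7))*((4*(-15) + 21*(-1)) + 463) = (6*(-1/7))*((-60 - 21) + 463) = -6*(-81 + 463)/7 = -6/7*382 = -2292/7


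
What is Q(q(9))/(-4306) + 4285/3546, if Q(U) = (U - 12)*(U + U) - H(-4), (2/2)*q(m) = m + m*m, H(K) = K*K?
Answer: -15638947/7634538 ≈ -2.0484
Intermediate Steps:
H(K) = K**2
q(m) = m + m**2 (q(m) = m + m*m = m + m**2)
Q(U) = -16 + 2*U*(-12 + U) (Q(U) = (U - 12)*(U + U) - 1*(-4)**2 = (-12 + U)*(2*U) - 1*16 = 2*U*(-12 + U) - 16 = -16 + 2*U*(-12 + U))
Q(q(9))/(-4306) + 4285/3546 = (-16 - 216*(1 + 9) + 2*(9*(1 + 9))**2)/(-4306) + 4285/3546 = (-16 - 216*10 + 2*(9*10)**2)*(-1/4306) + 4285*(1/3546) = (-16 - 24*90 + 2*90**2)*(-1/4306) + 4285/3546 = (-16 - 2160 + 2*8100)*(-1/4306) + 4285/3546 = (-16 - 2160 + 16200)*(-1/4306) + 4285/3546 = 14024*(-1/4306) + 4285/3546 = -7012/2153 + 4285/3546 = -15638947/7634538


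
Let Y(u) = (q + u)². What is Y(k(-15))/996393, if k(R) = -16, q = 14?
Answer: 4/996393 ≈ 4.0145e-6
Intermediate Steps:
Y(u) = (14 + u)²
Y(k(-15))/996393 = (14 - 16)²/996393 = (-2)²*(1/996393) = 4*(1/996393) = 4/996393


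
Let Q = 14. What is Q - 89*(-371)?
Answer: 33033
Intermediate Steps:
Q - 89*(-371) = 14 - 89*(-371) = 14 + 33019 = 33033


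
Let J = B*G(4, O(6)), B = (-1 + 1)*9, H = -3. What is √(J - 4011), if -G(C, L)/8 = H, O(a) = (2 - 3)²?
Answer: I*√4011 ≈ 63.332*I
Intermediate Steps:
B = 0 (B = 0*9 = 0)
O(a) = 1 (O(a) = (-1)² = 1)
G(C, L) = 24 (G(C, L) = -8*(-3) = 24)
J = 0 (J = 0*24 = 0)
√(J - 4011) = √(0 - 4011) = √(-4011) = I*√4011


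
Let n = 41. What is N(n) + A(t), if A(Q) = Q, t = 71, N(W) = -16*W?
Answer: -585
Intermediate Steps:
N(n) + A(t) = -16*41 + 71 = -656 + 71 = -585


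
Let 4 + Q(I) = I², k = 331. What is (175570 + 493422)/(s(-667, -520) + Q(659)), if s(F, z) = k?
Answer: 41812/27163 ≈ 1.5393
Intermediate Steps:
Q(I) = -4 + I²
s(F, z) = 331
(175570 + 493422)/(s(-667, -520) + Q(659)) = (175570 + 493422)/(331 + (-4 + 659²)) = 668992/(331 + (-4 + 434281)) = 668992/(331 + 434277) = 668992/434608 = 668992*(1/434608) = 41812/27163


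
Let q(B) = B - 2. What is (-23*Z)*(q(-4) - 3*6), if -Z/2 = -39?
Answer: 43056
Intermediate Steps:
q(B) = -2 + B
Z = 78 (Z = -2*(-39) = 78)
(-23*Z)*(q(-4) - 3*6) = (-23*78)*((-2 - 4) - 3*6) = -1794*(-6 - 18) = -1794*(-24) = 43056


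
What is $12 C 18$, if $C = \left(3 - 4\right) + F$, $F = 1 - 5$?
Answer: $-1080$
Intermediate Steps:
$F = -4$
$C = -5$ ($C = \left(3 - 4\right) - 4 = -1 - 4 = -5$)
$12 C 18 = 12 \left(-5\right) 18 = \left(-60\right) 18 = -1080$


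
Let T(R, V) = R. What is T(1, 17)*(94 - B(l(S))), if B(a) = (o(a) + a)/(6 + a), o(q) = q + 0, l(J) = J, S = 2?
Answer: 187/2 ≈ 93.500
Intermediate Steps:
o(q) = q
B(a) = 2*a/(6 + a) (B(a) = (a + a)/(6 + a) = (2*a)/(6 + a) = 2*a/(6 + a))
T(1, 17)*(94 - B(l(S))) = 1*(94 - 2*2/(6 + 2)) = 1*(94 - 2*2/8) = 1*(94 - 1*½) = 1*(94 - ½) = 1*(187/2) = 187/2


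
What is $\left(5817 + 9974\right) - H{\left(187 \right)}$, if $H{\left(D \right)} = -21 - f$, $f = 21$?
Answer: $15833$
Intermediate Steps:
$H{\left(D \right)} = -42$ ($H{\left(D \right)} = -21 - 21 = -42$)
$\left(5817 + 9974\right) - H{\left(187 \right)} = \left(5817 + 9974\right) - -42 = 15791 + 42 = 15833$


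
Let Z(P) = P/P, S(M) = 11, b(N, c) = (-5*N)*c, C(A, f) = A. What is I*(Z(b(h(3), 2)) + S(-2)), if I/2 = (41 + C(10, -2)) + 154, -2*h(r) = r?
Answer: 4920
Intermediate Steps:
h(r) = -r/2
I = 410 (I = 2*((41 + 10) + 154) = 2*(51 + 154) = 2*205 = 410)
b(N, c) = -5*N*c
Z(P) = 1
I*(Z(b(h(3), 2)) + S(-2)) = 410*(1 + 11) = 410*12 = 4920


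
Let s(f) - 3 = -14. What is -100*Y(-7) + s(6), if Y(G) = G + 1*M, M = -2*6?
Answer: 1889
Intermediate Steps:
M = -12
Y(G) = -12 + G (Y(G) = G + 1*(-12) = G - 12 = -12 + G)
s(f) = -11 (s(f) = 3 - 14 = -11)
-100*Y(-7) + s(6) = -100*(-12 - 7) - 11 = -100*(-19) - 11 = 1900 - 11 = 1889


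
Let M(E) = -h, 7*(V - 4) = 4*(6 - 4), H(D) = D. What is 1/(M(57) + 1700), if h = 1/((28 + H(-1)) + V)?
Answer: 225/382493 ≈ 0.00058825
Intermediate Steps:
V = 36/7 (V = 4 + (4*(6 - 4))/7 = 4 + (4*2)/7 = 4 + (1/7)*8 = 4 + 8/7 = 36/7 ≈ 5.1429)
h = 7/225 (h = 1/((28 - 1) + 36/7) = 1/(27 + 36/7) = 1/(225/7) = 7/225 ≈ 0.031111)
M(E) = -7/225 (M(E) = -1*7/225 = -7/225)
1/(M(57) + 1700) = 1/(-7/225 + 1700) = 1/(382493/225) = 225/382493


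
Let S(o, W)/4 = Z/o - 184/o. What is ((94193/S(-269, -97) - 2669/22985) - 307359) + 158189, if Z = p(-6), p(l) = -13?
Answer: -2119403971527/18112180 ≈ -1.1702e+5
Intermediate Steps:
Z = -13
S(o, W) = -788/o (S(o, W) = 4*(-13/o - 184/o) = 4*(-197/o) = -788/o)
((94193/S(-269, -97) - 2669/22985) - 307359) + 158189 = ((94193/((-788/(-269))) - 2669/22985) - 307359) + 158189 = ((94193/((-788*(-1/269))) - 2669*1/22985) - 307359) + 158189 = ((94193/(788/269) - 2669/22985) - 307359) + 158189 = ((94193*(269/788) - 2669/22985) - 307359) + 158189 = ((25337917/788 - 2669/22985) - 307359) + 158189 = (582389919073/18112180 - 307359) + 158189 = -4984551613547/18112180 + 158189 = -2119403971527/18112180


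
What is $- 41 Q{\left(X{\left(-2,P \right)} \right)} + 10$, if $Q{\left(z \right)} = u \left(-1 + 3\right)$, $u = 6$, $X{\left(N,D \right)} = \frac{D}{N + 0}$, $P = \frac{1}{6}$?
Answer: $-482$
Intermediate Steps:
$P = \frac{1}{6} \approx 0.16667$
$X{\left(N,D \right)} = \frac{D}{N}$
$Q{\left(z \right)} = 12$ ($Q{\left(z \right)} = 6 \left(-1 + 3\right) = 6 \cdot 2 = 12$)
$- 41 Q{\left(X{\left(-2,P \right)} \right)} + 10 = \left(-41\right) 12 + 10 = -492 + 10 = -482$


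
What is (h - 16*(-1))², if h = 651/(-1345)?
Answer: 435515161/1809025 ≈ 240.75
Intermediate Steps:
h = -651/1345 (h = 651*(-1/1345) = -651/1345 ≈ -0.48401)
(h - 16*(-1))² = (-651/1345 - 16*(-1))² = (-651/1345 + 16)² = (20869/1345)² = 435515161/1809025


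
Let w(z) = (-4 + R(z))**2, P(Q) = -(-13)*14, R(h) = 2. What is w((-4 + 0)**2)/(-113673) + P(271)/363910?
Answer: 9616423/20683370715 ≈ 0.00046493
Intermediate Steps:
P(Q) = 182 (P(Q) = -1*(-182) = 182)
w(z) = 4 (w(z) = (-4 + 2)**2 = (-2)**2 = 4)
w((-4 + 0)**2)/(-113673) + P(271)/363910 = 4/(-113673) + 182/363910 = 4*(-1/113673) + 182*(1/363910) = -4/113673 + 91/181955 = 9616423/20683370715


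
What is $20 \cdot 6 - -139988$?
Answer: $140108$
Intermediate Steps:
$20 \cdot 6 - -139988 = 120 + 139988 = 140108$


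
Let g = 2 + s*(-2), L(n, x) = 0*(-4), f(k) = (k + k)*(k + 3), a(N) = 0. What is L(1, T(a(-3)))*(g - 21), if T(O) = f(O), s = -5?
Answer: 0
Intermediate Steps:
f(k) = 2*k*(3 + k) (f(k) = (2*k)*(3 + k) = 2*k*(3 + k))
T(O) = 2*O*(3 + O)
L(n, x) = 0
g = 12 (g = 2 - 5*(-2) = 2 + 10 = 12)
L(1, T(a(-3)))*(g - 21) = 0*(12 - 21) = 0*(-9) = 0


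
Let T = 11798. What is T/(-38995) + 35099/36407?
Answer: 939155719/1419690965 ≈ 0.66152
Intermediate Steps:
T/(-38995) + 35099/36407 = 11798/(-38995) + 35099/36407 = 11798*(-1/38995) + 35099*(1/36407) = -11798/38995 + 35099/36407 = 939155719/1419690965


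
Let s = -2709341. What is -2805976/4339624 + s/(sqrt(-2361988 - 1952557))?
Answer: -350747/542453 + 2709341*I*sqrt(4314545)/4314545 ≈ -0.64659 + 1304.4*I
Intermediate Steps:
-2805976/4339624 + s/(sqrt(-2361988 - 1952557)) = -2805976/4339624 - 2709341/sqrt(-2361988 - 1952557) = -2805976*1/4339624 - 2709341*(-I*sqrt(4314545)/4314545) = -350747/542453 - 2709341*(-I*sqrt(4314545)/4314545) = -350747/542453 - (-2709341)*I*sqrt(4314545)/4314545 = -350747/542453 + 2709341*I*sqrt(4314545)/4314545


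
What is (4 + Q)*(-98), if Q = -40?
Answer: 3528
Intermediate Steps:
(4 + Q)*(-98) = (4 - 40)*(-98) = -36*(-98) = 3528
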